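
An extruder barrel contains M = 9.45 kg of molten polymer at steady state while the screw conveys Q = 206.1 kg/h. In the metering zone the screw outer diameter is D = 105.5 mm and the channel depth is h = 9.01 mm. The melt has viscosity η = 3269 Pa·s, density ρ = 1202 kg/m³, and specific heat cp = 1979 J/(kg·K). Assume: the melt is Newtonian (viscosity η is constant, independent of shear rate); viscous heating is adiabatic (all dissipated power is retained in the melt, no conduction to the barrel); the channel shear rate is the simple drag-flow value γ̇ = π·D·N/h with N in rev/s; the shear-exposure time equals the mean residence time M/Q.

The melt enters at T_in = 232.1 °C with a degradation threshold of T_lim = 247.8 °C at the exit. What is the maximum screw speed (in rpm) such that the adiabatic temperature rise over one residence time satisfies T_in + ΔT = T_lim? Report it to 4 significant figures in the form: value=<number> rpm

value=13.57 rpm

Convert throughput: Q = 206.1 kg/h = 206.1/3600 = 0.05725 kg/s
Mean residence time: t_res = M/Q_s = 9.45 kg / 0.05725 kg/s = 165.066 s
Convert to metres: D = 0.1055 m, h = 0.00901 m
ΔT_a = T_lim − T_in = 247.8 − 232.1 = 15.7 K
Invert ΔT = ηγ̇²t_res/(ρcp) for γ̇: γ̇_max² = ΔT_a ρ cp / (η t_res) = 15.7·1202·1979 / (3269·165.066) = 69.2116 s⁻²
Take the square root: γ̇_max = √(69.2116) = 8.31935 s⁻¹
N_max = γ̇_max·h / (π·D) = 8.31935 · 0.00901 / (π · 0.1055) = 0.226158 rev/s = 13.5695 rpm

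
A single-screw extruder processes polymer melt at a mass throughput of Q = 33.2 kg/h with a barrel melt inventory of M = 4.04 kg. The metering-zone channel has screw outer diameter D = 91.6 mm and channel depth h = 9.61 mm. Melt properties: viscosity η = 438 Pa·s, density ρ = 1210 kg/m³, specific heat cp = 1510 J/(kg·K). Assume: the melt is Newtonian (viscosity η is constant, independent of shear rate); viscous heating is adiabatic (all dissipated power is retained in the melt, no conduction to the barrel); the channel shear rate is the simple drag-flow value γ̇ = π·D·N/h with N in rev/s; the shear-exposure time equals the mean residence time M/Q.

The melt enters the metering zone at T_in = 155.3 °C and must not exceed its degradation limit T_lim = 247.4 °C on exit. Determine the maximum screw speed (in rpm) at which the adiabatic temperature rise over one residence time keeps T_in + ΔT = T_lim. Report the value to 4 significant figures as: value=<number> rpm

value=59.34 rpm

Convert throughput: Q = 33.2 kg/h = 33.2/3600 = 0.00922222 kg/s
Mean residence time: t_res = M/Q_s = 4.04 kg / 0.00922222 kg/s = 438.072 s
D = 91.6 mm = 0.0916 m;  h = 9.61 mm = 0.00961 m
ΔT_a = T_lim − T_in = 247.4 °C − 155.3 °C = 92.1 K
γ̇_max² = ΔT_a·ρ·cp/(η·t_res) = 92.1·1210·1510/(438·438.072) = 877.005 s⁻²
γ̇_max = √877.005 = 29.6143 s⁻¹
N_max = γ̇_max h / (πD) = 29.6143·0.00961/(π·0.0916) = 0.988961 rev/s → ×60 = 59.3376 rpm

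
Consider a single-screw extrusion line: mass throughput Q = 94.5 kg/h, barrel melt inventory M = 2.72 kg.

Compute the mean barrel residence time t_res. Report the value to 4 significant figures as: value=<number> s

Q_s = Q / 3600 = 94.5 / 3600 = 0.02625 kg/s
t_res = M / Q_s = 2.72 ÷ 0.02625 = 103.619 s

value=103.6 s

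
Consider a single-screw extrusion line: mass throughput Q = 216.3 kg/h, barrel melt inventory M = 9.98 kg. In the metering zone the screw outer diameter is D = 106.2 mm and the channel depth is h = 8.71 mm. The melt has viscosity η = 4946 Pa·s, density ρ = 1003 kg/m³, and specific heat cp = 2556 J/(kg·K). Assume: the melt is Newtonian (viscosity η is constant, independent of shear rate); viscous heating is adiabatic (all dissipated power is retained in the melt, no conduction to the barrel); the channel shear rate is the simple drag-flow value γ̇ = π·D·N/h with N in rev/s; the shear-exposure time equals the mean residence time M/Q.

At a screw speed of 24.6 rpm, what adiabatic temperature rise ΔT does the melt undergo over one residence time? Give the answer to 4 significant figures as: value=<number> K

value=79.04 K

Convert throughput: Q = 216.3 kg/h = 216.3/3600 = 0.0600833 kg/s
Mean residence time: t_res = M/Q_s = 9.98 kg / 0.0600833 kg/s = 166.103 s
Convert to SI: D = 0.1062 m, h = 0.00871 m, N = 24.6/60 = 0.41 rev/s
Shear rate: γ̇ = πDN/h = π·0.1062·0.41/0.00871 = 15.7051 s⁻¹
ΔT = η·γ̇²·t_res/(ρ·cp) = [4946 × 15.7051² × 166.103] / [1003 × 2556] = 79.0404 K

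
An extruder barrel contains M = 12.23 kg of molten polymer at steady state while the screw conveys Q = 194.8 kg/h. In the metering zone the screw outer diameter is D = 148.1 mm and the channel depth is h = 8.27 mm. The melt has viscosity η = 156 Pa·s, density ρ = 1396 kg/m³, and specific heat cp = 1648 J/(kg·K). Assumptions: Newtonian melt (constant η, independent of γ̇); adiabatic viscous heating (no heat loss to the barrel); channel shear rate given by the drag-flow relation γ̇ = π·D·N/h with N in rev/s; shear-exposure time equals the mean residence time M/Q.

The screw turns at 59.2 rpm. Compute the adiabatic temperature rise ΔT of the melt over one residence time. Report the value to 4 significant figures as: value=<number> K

value=47.22 K

Throughput in SI: Q_s = 194.8 kg/h ÷ 3600 s/h = 0.0541111 kg/s
t_res = M / Q_s = 12.23 ÷ 0.0541111 = 226.016 s
Convert to SI: D = 0.1481 m, h = 0.00827 m, N = 59.2/60 = 0.986667 rev/s
γ̇ = π D N / h = (π)(0.1481)(0.986667) / 0.00827 = 55.5098 s⁻¹
Adiabatic rise: ΔT = η γ̇² t_res / (ρ cp) = 156·(55.5098)²·226.016 / (1396·1648) = 47.2239 K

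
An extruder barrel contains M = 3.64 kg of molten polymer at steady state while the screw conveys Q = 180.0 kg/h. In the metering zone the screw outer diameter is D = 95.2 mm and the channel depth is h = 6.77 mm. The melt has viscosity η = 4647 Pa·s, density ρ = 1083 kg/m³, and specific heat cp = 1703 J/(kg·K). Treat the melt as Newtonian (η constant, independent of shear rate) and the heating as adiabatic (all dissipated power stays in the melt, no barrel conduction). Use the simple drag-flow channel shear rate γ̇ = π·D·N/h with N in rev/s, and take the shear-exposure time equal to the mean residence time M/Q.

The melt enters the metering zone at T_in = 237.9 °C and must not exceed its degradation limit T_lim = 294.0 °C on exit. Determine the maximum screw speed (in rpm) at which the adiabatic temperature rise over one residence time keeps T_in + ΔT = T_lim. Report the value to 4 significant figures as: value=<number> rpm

value=23.75 rpm

Q_s = Q / 3600 = 180.0 / 3600 = 0.05 kg/s
t_res = M / Q_s = 3.64 ÷ 0.05 = 72.8 s
Geometry in SI: D = 95.2 mm → 0.0952 m, h = 6.77 mm → 0.00677 m
Allowable rise: ΔT_a = T_lim − T_in = 294.0 − 237.9 = 56.1 K
Invert ΔT = ηγ̇²t_res/(ρcp) for γ̇: γ̇_max² = ΔT_a ρ cp / (η t_res) = 56.1·1083·1703 / (4647·72.8) = 305.845 s⁻²
γ̇_max = sqrt(305.845) = 17.4884 s⁻¹
Solve γ̇ = πDN/h for N: N_max = γ̇_max·h/(π·D) = 17.4884 × 0.00677 / (π × 0.0952) = 0.39587 rev/s = 23.7522 rpm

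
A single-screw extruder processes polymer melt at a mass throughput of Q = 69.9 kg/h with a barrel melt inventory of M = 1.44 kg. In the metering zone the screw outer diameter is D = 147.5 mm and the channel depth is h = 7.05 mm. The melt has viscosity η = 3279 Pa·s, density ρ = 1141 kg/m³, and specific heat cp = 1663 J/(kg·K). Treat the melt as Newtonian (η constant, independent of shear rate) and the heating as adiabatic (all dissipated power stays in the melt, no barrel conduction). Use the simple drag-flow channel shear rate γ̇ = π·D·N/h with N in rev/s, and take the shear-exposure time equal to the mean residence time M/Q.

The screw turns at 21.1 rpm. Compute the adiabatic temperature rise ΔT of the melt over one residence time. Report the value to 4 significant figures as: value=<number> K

Throughput in SI: Q_s = 69.9 kg/h ÷ 3600 s/h = 0.0194167 kg/s
t_res = M / Q_s = 1.44 / 0.0194167 = 74.1631 s
D = 147.5 mm = 0.1475 m;  h = 7.05 mm = 0.00705 m;  N = 21.1 rpm / 60 = 0.351667 rev/s
γ̇ = π D N / h = (π)(0.1475)(0.351667) / 0.00705 = 23.1145 s⁻¹
Adiabatic rise: ΔT = η γ̇² t_res / (ρ cp) = 3279·(23.1145)²·74.1631 / (1141·1663) = 68.473 K

value=68.47 K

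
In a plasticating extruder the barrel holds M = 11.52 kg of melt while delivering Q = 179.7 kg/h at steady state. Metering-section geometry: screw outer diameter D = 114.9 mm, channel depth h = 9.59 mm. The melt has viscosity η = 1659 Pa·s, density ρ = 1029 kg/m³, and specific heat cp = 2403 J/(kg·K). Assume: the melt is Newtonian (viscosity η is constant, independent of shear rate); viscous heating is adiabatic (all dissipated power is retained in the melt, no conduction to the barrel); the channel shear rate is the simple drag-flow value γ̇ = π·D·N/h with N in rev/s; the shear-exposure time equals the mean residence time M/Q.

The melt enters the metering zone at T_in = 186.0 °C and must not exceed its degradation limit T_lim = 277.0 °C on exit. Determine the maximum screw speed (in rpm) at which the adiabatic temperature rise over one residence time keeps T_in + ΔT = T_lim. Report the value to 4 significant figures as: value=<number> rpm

value=38.64 rpm

Convert throughput: Q = 179.7 kg/h = 179.7/3600 = 0.0499167 kg/s
t_res = M / Q_s = 11.52 / 0.0499167 = 230.785 s
Convert to metres: D = 0.1149 m, h = 0.00959 m
Allowable rise: ΔT_a = T_lim − T_in = 277.0 − 186.0 = 91 K
Invert ΔT = ηγ̇²t_res/(ρcp) for γ̇: γ̇_max² = ΔT_a ρ cp / (η t_res) = 91·1029·2403 / (1659·230.785) = 587.702 s⁻²
γ̇_max = √587.702 = 24.2426 s⁻¹
N_max = γ̇_max·h / (π·D) = 24.2426 · 0.00959 / (π · 0.1149) = 0.644061 rev/s = 38.6437 rpm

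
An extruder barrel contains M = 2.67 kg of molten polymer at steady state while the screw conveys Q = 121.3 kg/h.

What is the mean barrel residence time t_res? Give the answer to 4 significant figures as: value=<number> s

value=79.24 s

Convert throughput: Q = 121.3 kg/h = 121.3/3600 = 0.0336944 kg/s
t_res = M / Q_s = 2.67 ÷ 0.0336944 = 79.2415 s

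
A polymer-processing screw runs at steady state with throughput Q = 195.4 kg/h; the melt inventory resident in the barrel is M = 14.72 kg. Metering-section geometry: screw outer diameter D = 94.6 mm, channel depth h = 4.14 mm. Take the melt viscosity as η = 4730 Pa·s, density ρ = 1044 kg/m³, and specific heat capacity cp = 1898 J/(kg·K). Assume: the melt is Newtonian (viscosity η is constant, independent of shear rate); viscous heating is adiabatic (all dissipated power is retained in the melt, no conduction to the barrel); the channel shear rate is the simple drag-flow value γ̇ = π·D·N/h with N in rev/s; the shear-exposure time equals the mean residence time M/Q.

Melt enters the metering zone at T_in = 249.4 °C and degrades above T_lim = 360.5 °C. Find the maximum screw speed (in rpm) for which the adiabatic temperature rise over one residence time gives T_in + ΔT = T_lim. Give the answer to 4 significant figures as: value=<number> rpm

value=10.95 rpm

Convert throughput: Q = 195.4 kg/h = 195.4/3600 = 0.0542778 kg/s
t_res = M / Q_s = 14.72 ÷ 0.0542778 = 271.198 s
Convert to metres: D = 0.0946 m, h = 0.00414 m
ΔT_a = T_lim − T_in = 360.5 °C − 249.4 °C = 111.1 K
γ̇_max² = ΔT_a·ρ·cp / (η·t_res) = [111.1 × 1044 × 1898] / [4730 × 271.198] = 171.618 s⁻²
γ̇_max = sqrt(171.618) = 13.1003 s⁻¹
N_max = γ̇_max h / (πD) = 13.1003·0.00414/(π·0.0946) = 0.182491 rev/s → ×60 = 10.9495 rpm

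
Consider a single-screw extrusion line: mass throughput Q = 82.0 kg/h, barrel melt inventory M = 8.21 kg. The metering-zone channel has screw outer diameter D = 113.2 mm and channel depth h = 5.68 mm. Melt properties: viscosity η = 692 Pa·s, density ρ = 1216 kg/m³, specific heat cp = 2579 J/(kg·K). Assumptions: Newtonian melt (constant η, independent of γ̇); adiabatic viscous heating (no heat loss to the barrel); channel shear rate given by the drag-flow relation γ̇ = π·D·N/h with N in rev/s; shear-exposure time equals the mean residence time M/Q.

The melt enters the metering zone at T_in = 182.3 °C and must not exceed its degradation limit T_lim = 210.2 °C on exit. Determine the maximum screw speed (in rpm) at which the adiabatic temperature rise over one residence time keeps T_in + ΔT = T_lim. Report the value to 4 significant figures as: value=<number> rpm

Q_s = Q / 3600 = 82.0 / 3600 = 0.0227778 kg/s
Mean residence time: t_res = M/Q_s = 8.21 kg / 0.0227778 kg/s = 360.439 s
D = 113.2 mm = 0.1132 m;  h = 5.68 mm = 0.00568 m
ΔT_a = T_lim − T_in = 210.2 °C − 182.3 °C = 27.9 K
Invert ΔT = ηγ̇²t_res/(ρcp) for γ̇: γ̇_max² = ΔT_a ρ cp / (η t_res) = 27.9·1216·2579 / (692·360.439) = 350.793 s⁻²
γ̇_max = sqrt(350.793) = 18.7295 s⁻¹
N_max = γ̇_max h / (πD) = 18.7295·0.00568/(π·0.1132) = 0.299142 rev/s → ×60 = 17.9485 rpm

value=17.95 rpm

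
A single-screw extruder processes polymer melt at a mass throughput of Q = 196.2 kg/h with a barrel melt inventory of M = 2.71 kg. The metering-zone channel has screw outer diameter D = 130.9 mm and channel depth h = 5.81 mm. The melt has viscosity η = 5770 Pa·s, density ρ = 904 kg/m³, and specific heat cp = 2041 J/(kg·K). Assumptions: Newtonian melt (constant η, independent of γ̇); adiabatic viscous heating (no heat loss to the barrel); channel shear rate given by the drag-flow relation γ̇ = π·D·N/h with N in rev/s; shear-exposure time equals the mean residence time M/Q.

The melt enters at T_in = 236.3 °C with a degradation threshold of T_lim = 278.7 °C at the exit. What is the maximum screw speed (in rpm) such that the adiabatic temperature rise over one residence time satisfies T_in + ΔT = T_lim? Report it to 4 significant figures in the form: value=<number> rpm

value=14.00 rpm

Convert throughput: Q = 196.2 kg/h = 196.2/3600 = 0.0545 kg/s
t_res = M / Q_s = 2.71 ÷ 0.0545 = 49.7248 s
D = 130.9 mm = 0.1309 m;  h = 5.81 mm = 0.00581 m
Allowable rise: ΔT_a = T_lim − T_in = 278.7 − 236.3 = 42.4 K
Invert ΔT = ηγ̇²t_res/(ρcp) for γ̇: γ̇_max² = ΔT_a ρ cp / (η t_res) = 42.4·904·2041 / (5770·49.7248) = 272.665 s⁻²
Take the square root: γ̇_max = √(272.665) = 16.5126 s⁻¹
N_max = γ̇_max·h / (π·D) = 16.5126 · 0.00581 / (π · 0.1309) = 0.233293 rev/s = 13.9976 rpm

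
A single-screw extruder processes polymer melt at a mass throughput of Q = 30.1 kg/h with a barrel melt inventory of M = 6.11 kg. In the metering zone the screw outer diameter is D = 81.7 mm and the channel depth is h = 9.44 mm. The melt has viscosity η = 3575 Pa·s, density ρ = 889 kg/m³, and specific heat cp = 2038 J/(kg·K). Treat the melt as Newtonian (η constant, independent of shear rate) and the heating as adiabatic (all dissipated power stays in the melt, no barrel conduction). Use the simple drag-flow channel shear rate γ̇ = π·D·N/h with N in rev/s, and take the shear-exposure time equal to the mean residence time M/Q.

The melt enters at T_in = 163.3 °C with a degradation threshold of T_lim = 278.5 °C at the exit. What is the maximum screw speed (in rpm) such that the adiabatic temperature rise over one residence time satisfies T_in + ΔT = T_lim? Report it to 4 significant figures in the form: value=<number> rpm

Throughput in SI: Q_s = 30.1 kg/h ÷ 3600 s/h = 0.00836111 kg/s
t_res = M / Q_s = 6.11 ÷ 0.00836111 = 730.764 s
Geometry in SI: D = 81.7 mm → 0.0817 m, h = 9.44 mm → 0.00944 m
Allowable rise: ΔT_a = T_lim − T_in = 278.5 − 163.3 = 115.2 K
γ̇_max² = ΔT_a·ρ·cp / (η·t_res) = [115.2 × 889 × 2038] / [3575 × 730.764] = 79.8923 s⁻²
γ̇_max = sqrt(79.8923) = 8.93825 s⁻¹
N_max = γ̇_max h / (πD) = 8.93825·0.00944/(π·0.0817) = 0.32874 rev/s → ×60 = 19.7244 rpm

value=19.72 rpm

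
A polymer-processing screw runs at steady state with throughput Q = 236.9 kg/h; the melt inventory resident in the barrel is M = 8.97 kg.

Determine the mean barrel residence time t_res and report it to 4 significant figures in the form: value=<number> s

Convert throughput: Q = 236.9 kg/h = 236.9/3600 = 0.0658056 kg/s
Mean residence time: t_res = M/Q_s = 8.97 kg / 0.0658056 kg/s = 136.311 s

value=136.3 s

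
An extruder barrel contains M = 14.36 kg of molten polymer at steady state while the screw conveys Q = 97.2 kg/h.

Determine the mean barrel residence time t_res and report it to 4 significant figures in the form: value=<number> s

value=531.9 s

Q_s = Q / 3600 = 97.2 / 3600 = 0.027 kg/s
t_res = M / Q_s = 14.36 ÷ 0.027 = 531.852 s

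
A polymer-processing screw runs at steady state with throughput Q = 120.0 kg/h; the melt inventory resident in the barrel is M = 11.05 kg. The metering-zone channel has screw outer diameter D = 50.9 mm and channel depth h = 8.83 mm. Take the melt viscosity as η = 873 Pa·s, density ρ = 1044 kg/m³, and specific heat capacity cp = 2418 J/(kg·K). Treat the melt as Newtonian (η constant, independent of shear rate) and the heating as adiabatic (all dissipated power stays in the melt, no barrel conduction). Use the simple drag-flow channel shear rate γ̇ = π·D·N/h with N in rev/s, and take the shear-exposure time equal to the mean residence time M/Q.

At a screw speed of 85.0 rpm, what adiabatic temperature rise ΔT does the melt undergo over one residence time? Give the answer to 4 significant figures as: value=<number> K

value=75.46 K

Q_s = Q / 3600 = 120.0 / 3600 = 0.0333333 kg/s
t_res = M / Q_s = 11.05 ÷ 0.0333333 = 331.5 s
Geometry in metres: D = 50.9 mm → 0.0509 m, h = 8.83 mm → 0.00883 m; screw speed N = 85.0 rpm = 1.41667 rev/s
γ̇ = π·D·N / h = π · 0.0509 · 1.41667 / 0.00883 = 25.6552 s⁻¹
ΔT = η·γ̇²·t_res / (ρ·cp) = 873 · (25.6552)² · 331.5 / (1044 · 2418) = 75.4554 K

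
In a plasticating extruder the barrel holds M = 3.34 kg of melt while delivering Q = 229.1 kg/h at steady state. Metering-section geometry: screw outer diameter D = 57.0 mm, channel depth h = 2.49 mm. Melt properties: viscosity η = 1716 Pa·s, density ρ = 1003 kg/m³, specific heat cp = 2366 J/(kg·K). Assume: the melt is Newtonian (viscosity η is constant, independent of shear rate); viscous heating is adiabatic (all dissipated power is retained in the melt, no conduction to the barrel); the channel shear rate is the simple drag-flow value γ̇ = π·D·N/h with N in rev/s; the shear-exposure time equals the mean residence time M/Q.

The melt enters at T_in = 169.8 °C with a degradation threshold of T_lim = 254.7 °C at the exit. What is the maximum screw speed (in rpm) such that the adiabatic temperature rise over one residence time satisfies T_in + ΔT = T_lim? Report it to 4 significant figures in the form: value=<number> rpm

value=39.46 rpm

Throughput in SI: Q_s = 229.1 kg/h ÷ 3600 s/h = 0.0636389 kg/s
Mean residence time: t_res = M/Q_s = 3.34 kg / 0.0636389 kg/s = 52.4836 s
Geometry in SI: D = 57.0 mm → 0.057 m, h = 2.49 mm → 0.00249 m
ΔT_a = T_lim − T_in = 254.7 − 169.8 = 84.9 K
γ̇_max² = ΔT_a·ρ·cp/(η·t_res) = 84.9·1003·2366/(1716·52.4836) = 2237.08 s⁻²
γ̇_max = sqrt(2237.08) = 47.2978 s⁻¹
N_max = γ̇_max h / (πD) = 47.2978·0.00249/(π·0.057) = 0.657682 rev/s → ×60 = 39.4609 rpm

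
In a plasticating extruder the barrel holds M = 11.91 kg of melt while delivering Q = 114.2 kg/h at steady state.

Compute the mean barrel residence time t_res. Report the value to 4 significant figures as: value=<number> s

Throughput in SI: Q_s = 114.2 kg/h ÷ 3600 s/h = 0.0317222 kg/s
t_res = M / Q_s = 11.91 ÷ 0.0317222 = 375.447 s

value=375.4 s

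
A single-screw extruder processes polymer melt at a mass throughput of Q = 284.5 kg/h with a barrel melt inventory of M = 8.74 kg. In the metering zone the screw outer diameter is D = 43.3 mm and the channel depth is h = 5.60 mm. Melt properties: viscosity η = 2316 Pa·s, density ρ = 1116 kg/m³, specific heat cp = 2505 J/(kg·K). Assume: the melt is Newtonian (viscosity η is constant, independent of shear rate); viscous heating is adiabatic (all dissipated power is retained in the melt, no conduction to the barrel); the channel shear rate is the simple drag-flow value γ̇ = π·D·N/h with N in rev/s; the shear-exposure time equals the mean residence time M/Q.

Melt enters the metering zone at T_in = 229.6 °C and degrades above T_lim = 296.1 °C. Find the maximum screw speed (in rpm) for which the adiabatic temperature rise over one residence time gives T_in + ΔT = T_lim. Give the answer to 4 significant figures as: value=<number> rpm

value=66.54 rpm

Convert throughput: Q = 284.5 kg/h = 284.5/3600 = 0.0790278 kg/s
Mean residence time: t_res = M/Q_s = 8.74 kg / 0.0790278 kg/s = 110.594 s
D = 43.3 mm = 0.0433 m;  h = 5.60 mm = 0.0056 m
ΔT_a = T_lim − T_in = 296.1 − 229.6 = 66.5 K
γ̇_max² = ΔT_a·ρ·cp/(η·t_res) = 66.5·1116·2505/(2316·110.594) = 725.811 s⁻²
γ̇_max = sqrt(725.811) = 26.9409 s⁻¹
N_max = γ̇_max·h / (π·D) = 26.9409 · 0.0056 / (π · 0.0433) = 1.10908 rev/s = 66.5447 rpm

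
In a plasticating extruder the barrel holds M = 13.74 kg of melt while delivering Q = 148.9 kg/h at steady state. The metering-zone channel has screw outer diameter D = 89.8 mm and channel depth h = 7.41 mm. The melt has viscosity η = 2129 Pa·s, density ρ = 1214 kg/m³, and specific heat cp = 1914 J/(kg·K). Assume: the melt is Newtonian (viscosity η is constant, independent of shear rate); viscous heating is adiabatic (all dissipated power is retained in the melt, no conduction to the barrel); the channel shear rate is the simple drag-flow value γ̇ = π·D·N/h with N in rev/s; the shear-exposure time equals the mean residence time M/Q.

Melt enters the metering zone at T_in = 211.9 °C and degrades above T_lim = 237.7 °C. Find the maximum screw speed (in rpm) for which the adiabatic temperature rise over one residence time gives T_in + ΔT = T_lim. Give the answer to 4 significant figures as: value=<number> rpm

value=14.51 rpm

Convert throughput: Q = 148.9 kg/h = 148.9/3600 = 0.0413611 kg/s
Mean residence time: t_res = M/Q_s = 13.74 kg / 0.0413611 kg/s = 332.196 s
D = 89.8 mm = 0.0898 m;  h = 7.41 mm = 0.00741 m
ΔT_a = T_lim − T_in = 237.7 °C − 211.9 °C = 25.8 K
γ̇_max² = ΔT_a·ρ·cp/(η·t_res) = 25.8·1214·1914/(2129·332.196) = 84.7637 s⁻²
Take the square root: γ̇_max = √(84.7637) = 9.20672 s⁻¹
Solve γ̇ = πDN/h for N: N_max = γ̇_max·h/(π·D) = 9.20672 × 0.00741 / (π × 0.0898) = 0.241823 rev/s = 14.5094 rpm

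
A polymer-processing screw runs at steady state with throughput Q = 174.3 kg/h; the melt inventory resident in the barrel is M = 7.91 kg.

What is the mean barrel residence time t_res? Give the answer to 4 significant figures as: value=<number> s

value=163.4 s

Convert throughput: Q = 174.3 kg/h = 174.3/3600 = 0.0484167 kg/s
Mean residence time: t_res = M/Q_s = 7.91 kg / 0.0484167 kg/s = 163.373 s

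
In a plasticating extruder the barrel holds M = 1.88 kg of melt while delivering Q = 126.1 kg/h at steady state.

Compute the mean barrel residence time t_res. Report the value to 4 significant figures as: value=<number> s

value=53.67 s

Throughput in SI: Q_s = 126.1 kg/h ÷ 3600 s/h = 0.0350278 kg/s
t_res = M / Q_s = 1.88 ÷ 0.0350278 = 53.6717 s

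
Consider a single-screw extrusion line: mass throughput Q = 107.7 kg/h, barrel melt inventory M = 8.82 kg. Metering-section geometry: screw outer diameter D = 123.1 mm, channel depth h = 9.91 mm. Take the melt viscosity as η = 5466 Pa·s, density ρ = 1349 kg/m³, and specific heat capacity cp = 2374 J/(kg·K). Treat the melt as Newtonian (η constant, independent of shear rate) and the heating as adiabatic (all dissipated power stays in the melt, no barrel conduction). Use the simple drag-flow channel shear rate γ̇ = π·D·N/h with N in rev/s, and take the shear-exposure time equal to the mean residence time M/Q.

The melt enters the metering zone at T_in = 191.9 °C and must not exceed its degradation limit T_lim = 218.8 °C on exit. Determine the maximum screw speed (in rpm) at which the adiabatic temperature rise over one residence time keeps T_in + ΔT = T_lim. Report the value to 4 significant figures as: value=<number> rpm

Convert throughput: Q = 107.7 kg/h = 107.7/3600 = 0.0299167 kg/s
t_res = M / Q_s = 8.82 ÷ 0.0299167 = 294.819 s
Geometry in SI: D = 123.1 mm → 0.1231 m, h = 9.91 mm → 0.00991 m
ΔT_a = T_lim − T_in = 218.8 − 191.9 = 26.9 K
γ̇_max² = ΔT_a·ρ·cp / (η·t_res) = [26.9 × 1349 × 2374] / [5466 × 294.819] = 53.4589 s⁻²
Take the square root: γ̇_max = √(53.4589) = 7.31156 s⁻¹
N_max = γ̇_max h / (πD) = 7.31156·0.00991/(π·0.1231) = 0.187359 rev/s → ×60 = 11.2416 rpm

value=11.24 rpm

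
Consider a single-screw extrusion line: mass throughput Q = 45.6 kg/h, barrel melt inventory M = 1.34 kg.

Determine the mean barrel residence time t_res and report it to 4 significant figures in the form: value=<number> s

Throughput in SI: Q_s = 45.6 kg/h ÷ 3600 s/h = 0.0126667 kg/s
Mean residence time: t_res = M/Q_s = 1.34 kg / 0.0126667 kg/s = 105.789 s

value=105.8 s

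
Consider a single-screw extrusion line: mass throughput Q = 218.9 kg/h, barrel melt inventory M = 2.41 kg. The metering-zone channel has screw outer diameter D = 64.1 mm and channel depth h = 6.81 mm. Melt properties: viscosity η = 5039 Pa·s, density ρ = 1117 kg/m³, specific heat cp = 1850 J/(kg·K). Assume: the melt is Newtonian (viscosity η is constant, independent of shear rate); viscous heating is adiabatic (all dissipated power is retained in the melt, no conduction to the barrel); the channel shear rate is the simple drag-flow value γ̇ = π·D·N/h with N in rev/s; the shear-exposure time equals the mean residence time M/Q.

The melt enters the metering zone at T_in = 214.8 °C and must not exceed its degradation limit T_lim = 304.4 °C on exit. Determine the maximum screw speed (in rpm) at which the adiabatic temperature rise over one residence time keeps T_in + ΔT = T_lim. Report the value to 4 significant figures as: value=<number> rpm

value=61.78 rpm

Throughput in SI: Q_s = 218.9 kg/h ÷ 3600 s/h = 0.0608056 kg/s
t_res = M / Q_s = 2.41 ÷ 0.0608056 = 39.6345 s
Geometry in SI: D = 64.1 mm → 0.0641 m, h = 6.81 mm → 0.00681 m
ΔT_a = T_lim − T_in = 304.4 °C − 214.8 °C = 89.6 K
γ̇_max² = ΔT_a·ρ·cp/(η·t_res) = 89.6·1117·1850/(5039·39.6345) = 927.075 s⁻²
Take the square root: γ̇_max = √(927.075) = 30.4479 s⁻¹
Solve γ̇ = πDN/h for N: N_max = γ̇_max·h/(π·D) = 30.4479 × 0.00681 / (π × 0.0641) = 1.02967 rev/s = 61.78 rpm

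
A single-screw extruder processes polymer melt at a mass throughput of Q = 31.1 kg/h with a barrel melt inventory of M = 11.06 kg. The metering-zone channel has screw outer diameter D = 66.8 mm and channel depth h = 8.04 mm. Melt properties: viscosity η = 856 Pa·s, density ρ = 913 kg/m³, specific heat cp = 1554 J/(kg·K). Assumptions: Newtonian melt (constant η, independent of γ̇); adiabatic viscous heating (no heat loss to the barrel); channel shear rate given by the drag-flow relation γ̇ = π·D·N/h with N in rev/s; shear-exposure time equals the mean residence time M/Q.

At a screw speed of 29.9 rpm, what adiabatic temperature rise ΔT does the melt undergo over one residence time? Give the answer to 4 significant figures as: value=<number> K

value=130.7 K

Q_s = Q / 3600 = 31.1 / 3600 = 0.00863889 kg/s
t_res = M / Q_s = 11.06 ÷ 0.00863889 = 1280.26 s
D = 66.8 mm = 0.0668 m;  h = 8.04 mm = 0.00804 m;  N = 29.9 rpm / 60 = 0.498333 rev/s
γ̇ = π D N / h = (π)(0.0668)(0.498333) / 0.00804 = 13.0074 s⁻¹
Adiabatic rise: ΔT = η γ̇² t_res / (ρ cp) = 856·(13.0074)²·1280.26 / (913·1554) = 130.686 K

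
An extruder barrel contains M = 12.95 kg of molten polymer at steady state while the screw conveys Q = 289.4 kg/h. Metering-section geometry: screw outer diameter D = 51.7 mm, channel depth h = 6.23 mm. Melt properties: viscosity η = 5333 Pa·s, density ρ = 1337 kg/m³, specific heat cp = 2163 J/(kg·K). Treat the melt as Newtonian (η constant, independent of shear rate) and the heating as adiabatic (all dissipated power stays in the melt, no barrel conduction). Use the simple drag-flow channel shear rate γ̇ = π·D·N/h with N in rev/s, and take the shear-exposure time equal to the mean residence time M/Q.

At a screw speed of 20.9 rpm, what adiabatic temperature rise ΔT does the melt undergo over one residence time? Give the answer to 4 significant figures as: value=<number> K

value=24.50 K

Convert throughput: Q = 289.4 kg/h = 289.4/3600 = 0.0803889 kg/s
t_res = M / Q_s = 12.95 ÷ 0.0803889 = 161.092 s
Geometry in metres: D = 51.7 mm → 0.0517 m, h = 6.23 mm → 0.00623 m; screw speed N = 20.9 rpm = 0.348333 rev/s
γ̇ = π·D·N / h = π · 0.0517 · 0.348333 / 0.00623 = 9.08129 s⁻¹
Adiabatic rise: ΔT = η γ̇² t_res / (ρ cp) = 5333·(9.08129)²·161.092 / (1337·2163) = 24.4992 K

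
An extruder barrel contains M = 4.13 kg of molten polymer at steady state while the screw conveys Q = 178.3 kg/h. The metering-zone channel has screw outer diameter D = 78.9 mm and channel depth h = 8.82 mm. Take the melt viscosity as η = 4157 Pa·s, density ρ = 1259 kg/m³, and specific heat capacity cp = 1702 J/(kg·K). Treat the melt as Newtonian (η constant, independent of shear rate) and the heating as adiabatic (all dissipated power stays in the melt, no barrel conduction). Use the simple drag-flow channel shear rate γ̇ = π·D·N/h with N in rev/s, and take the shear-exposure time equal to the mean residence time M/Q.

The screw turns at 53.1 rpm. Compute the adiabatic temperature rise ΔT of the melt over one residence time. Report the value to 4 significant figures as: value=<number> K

Convert throughput: Q = 178.3 kg/h = 178.3/3600 = 0.0495278 kg/s
t_res = M / Q_s = 4.13 ÷ 0.0495278 = 83.3875 s
Geometry in metres: D = 78.9 mm → 0.0789 m, h = 8.82 mm → 0.00882 m; screw speed N = 53.1 rpm = 0.885 rev/s
Shear rate: γ̇ = πDN/h = π·0.0789·0.885/0.00882 = 24.8715 s⁻¹
ΔT = η·γ̇²·t_res / (ρ·cp) = 4157 · (24.8715)² · 83.3875 / (1259 · 1702) = 100.069 K

value=100.1 K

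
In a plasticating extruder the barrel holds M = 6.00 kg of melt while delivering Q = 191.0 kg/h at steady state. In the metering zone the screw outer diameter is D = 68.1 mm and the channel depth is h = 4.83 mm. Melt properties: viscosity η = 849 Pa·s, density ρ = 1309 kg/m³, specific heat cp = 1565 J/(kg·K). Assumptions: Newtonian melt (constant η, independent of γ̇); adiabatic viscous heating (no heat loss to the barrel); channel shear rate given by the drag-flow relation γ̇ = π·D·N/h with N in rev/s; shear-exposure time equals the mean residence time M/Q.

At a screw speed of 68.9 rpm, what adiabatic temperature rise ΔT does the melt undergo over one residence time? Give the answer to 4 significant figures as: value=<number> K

Q_s = Q / 3600 = 191.0 / 3600 = 0.0530556 kg/s
Mean residence time: t_res = M/Q_s = 6.00 kg / 0.0530556 kg/s = 113.089 s
Geometry in metres: D = 68.1 mm → 0.0681 m, h = 4.83 mm → 0.00483 m; screw speed N = 68.9 rpm = 1.14833 rev/s
γ̇ = π·D·N / h = π · 0.0681 · 1.14833 / 0.00483 = 50.8649 s⁻¹
Adiabatic rise: ΔT = η γ̇² t_res / (ρ cp) = 849·(50.8649)²·113.089 / (1309·1565) = 121.258 K

value=121.3 K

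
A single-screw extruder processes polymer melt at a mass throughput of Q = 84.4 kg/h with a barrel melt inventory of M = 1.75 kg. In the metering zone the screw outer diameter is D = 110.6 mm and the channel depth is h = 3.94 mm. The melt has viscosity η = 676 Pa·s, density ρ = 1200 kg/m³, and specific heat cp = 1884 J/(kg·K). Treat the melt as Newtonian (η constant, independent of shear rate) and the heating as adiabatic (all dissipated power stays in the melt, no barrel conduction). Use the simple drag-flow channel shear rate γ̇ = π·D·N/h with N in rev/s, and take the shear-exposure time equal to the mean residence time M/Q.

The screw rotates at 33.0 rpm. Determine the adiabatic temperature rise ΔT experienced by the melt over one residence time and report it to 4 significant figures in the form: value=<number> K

value=52.51 K

Q_s = Q / 3600 = 84.4 / 3600 = 0.0234444 kg/s
t_res = M / Q_s = 1.75 ÷ 0.0234444 = 74.6445 s
Convert to SI: D = 0.1106 m, h = 0.00394 m, N = 33.0/60 = 0.55 rev/s
γ̇ = π D N / h = (π)(0.1106)(0.55) / 0.00394 = 48.5033 s⁻¹
Adiabatic rise: ΔT = η γ̇² t_res / (ρ cp) = 676·(48.5033)²·74.6445 / (1200·1884) = 52.508 K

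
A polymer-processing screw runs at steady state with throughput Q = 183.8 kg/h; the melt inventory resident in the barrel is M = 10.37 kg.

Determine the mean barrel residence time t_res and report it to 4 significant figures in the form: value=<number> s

Q_s = Q / 3600 = 183.8 / 3600 = 0.0510556 kg/s
t_res = M / Q_s = 10.37 ÷ 0.0510556 = 203.112 s

value=203.1 s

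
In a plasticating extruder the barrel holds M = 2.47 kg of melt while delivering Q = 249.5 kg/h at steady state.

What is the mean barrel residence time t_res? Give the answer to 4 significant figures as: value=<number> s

Convert throughput: Q = 249.5 kg/h = 249.5/3600 = 0.0693056 kg/s
Mean residence time: t_res = M/Q_s = 2.47 kg / 0.0693056 kg/s = 35.6393 s

value=35.64 s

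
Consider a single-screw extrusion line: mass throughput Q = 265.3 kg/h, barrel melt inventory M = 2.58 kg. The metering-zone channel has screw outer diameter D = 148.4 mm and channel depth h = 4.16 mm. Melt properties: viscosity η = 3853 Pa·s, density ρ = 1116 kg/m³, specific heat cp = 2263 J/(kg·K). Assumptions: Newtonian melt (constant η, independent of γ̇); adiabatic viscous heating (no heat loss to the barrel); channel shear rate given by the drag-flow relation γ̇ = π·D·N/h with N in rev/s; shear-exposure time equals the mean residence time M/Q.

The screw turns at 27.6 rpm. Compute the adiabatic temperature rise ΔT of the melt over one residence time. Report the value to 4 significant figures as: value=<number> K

Throughput in SI: Q_s = 265.3 kg/h ÷ 3600 s/h = 0.0736944 kg/s
Mean residence time: t_res = M/Q_s = 2.58 kg / 0.0736944 kg/s = 35.0094 s
Convert to SI: D = 0.1484 m, h = 0.00416 m, N = 27.6/60 = 0.46 rev/s
γ̇ = π D N / h = (π)(0.1484)(0.46) / 0.00416 = 51.5523 s⁻¹
ΔT = η·γ̇²·t_res/(ρ·cp) = [3853 × 51.5523² × 35.0094] / [1116 × 2263] = 141.949 K

value=141.9 K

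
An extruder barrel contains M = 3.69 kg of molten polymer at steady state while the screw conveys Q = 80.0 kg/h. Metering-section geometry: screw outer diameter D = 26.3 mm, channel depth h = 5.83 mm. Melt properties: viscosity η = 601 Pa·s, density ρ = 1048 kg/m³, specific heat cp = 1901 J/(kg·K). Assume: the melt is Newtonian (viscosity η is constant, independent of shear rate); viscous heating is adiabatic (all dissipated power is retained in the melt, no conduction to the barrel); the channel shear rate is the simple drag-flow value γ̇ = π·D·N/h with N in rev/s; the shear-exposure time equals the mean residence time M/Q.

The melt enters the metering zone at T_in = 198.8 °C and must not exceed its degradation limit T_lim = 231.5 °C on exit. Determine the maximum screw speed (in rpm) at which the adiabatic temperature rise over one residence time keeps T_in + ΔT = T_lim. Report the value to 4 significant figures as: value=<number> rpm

Q_s = Q / 3600 = 80.0 / 3600 = 0.0222222 kg/s
Mean residence time: t_res = M/Q_s = 3.69 kg / 0.0222222 kg/s = 166.05 s
Geometry in SI: D = 26.3 mm → 0.0263 m, h = 5.83 mm → 0.00583 m
ΔT_a = T_lim − T_in = 231.5 − 198.8 = 32.7 K
γ̇_max² = ΔT_a·ρ·cp / (η·t_res) = [32.7 × 1048 × 1901] / [601 × 166.05] = 652.796 s⁻²
γ̇_max = sqrt(652.796) = 25.5499 s⁻¹
Solve γ̇ = πDN/h for N: N_max = γ̇_max·h/(π·D) = 25.5499 × 0.00583 / (π × 0.0263) = 1.80282 rev/s = 108.169 rpm

value=108.2 rpm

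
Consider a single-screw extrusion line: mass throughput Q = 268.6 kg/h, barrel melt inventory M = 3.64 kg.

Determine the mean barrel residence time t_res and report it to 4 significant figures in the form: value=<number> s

Convert throughput: Q = 268.6 kg/h = 268.6/3600 = 0.0746111 kg/s
Mean residence time: t_res = M/Q_s = 3.64 kg / 0.0746111 kg/s = 48.7863 s

value=48.79 s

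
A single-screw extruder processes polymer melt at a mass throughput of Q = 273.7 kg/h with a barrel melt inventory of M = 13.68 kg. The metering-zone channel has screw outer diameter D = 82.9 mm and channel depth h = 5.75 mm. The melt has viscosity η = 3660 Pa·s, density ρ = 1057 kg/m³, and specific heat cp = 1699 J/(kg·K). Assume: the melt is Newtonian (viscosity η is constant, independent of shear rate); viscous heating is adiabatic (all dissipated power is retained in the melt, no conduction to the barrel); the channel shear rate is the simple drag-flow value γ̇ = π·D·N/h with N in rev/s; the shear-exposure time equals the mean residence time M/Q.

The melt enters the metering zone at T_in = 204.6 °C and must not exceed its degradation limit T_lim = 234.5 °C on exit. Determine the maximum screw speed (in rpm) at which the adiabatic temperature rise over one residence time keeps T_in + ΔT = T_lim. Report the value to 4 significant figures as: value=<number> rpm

Throughput in SI: Q_s = 273.7 kg/h ÷ 3600 s/h = 0.0760278 kg/s
t_res = M / Q_s = 13.68 / 0.0760278 = 179.934 s
Convert to metres: D = 0.0829 m, h = 0.00575 m
ΔT_a = T_lim − T_in = 234.5 − 204.6 = 29.9 K
γ̇_max² = ΔT_a·ρ·cp/(η·t_res) = 29.9·1057·1699/(3660·179.934) = 81.5351 s⁻²
Take the square root: γ̇_max = √(81.5351) = 9.02968 s⁻¹
N_max = γ̇_max h / (πD) = 9.02968·0.00575/(π·0.0829) = 0.199359 rev/s → ×60 = 11.9615 rpm

value=11.96 rpm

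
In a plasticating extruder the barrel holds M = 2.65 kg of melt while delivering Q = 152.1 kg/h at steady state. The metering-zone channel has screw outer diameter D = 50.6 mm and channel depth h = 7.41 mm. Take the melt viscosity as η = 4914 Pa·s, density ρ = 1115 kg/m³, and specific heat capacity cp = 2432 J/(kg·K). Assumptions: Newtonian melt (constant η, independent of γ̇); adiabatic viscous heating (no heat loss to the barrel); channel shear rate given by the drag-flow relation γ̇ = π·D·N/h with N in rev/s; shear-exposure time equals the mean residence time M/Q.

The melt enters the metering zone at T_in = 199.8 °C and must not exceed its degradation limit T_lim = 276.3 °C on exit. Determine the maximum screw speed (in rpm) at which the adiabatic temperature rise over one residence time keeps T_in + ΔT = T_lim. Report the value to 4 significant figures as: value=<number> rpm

Convert throughput: Q = 152.1 kg/h = 152.1/3600 = 0.04225 kg/s
t_res = M / Q_s = 2.65 ÷ 0.04225 = 62.7219 s
Convert to metres: D = 0.0506 m, h = 0.00741 m
ΔT_a = T_lim − T_in = 276.3 − 199.8 = 76.5 K
Invert ΔT = ηγ̇²t_res/(ρcp) for γ̇: γ̇_max² = ΔT_a ρ cp / (η t_res) = 76.5·1115·2432 / (4914·62.7219) = 673.047 s⁻²
γ̇_max = sqrt(673.047) = 25.9432 s⁻¹
N_max = γ̇_max h / (πD) = 25.9432·0.00741/(π·0.0506) = 1.20932 rev/s → ×60 = 72.5591 rpm

value=72.56 rpm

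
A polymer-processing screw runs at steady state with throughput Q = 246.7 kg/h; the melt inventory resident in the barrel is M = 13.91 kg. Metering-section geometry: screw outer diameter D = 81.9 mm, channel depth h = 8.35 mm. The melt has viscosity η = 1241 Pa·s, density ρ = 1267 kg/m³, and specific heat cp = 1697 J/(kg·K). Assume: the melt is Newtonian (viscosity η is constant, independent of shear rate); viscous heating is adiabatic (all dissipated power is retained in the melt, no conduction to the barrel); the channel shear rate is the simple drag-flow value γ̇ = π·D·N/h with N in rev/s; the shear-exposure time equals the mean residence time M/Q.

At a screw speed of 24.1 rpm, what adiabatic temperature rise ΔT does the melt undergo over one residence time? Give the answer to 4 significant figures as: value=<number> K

Throughput in SI: Q_s = 246.7 kg/h ÷ 3600 s/h = 0.0685278 kg/s
t_res = M / Q_s = 13.91 ÷ 0.0685278 = 202.983 s
Geometry in metres: D = 81.9 mm → 0.0819 m, h = 8.35 mm → 0.00835 m; screw speed N = 24.1 rpm = 0.401667 rev/s
γ̇ = π·D·N / h = π · 0.0819 · 0.401667 / 0.00835 = 12.3769 s⁻¹
ΔT = η·γ̇²·t_res/(ρ·cp) = [1241 × 12.3769² × 202.983] / [1267 × 1697] = 17.9473 K

value=17.95 K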